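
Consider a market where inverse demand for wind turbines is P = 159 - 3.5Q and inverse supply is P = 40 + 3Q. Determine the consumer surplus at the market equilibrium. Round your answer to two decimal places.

Set 159 - 3.5Q = 40 + 3Q, which gives 119 = 6.5Q, so Q* = 18.3077 and P* = 159 - 3.5(18.3077) = 94.9231.
Consumer surplus is the triangle under demand above P*: (1/2)(18.3077)(159 - 94.9231) = (1/2)(18.3077)(64.0769) = 586.5503.

586.55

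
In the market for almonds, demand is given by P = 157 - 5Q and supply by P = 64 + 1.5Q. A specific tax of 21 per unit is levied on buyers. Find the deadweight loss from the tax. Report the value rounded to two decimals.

Without the tax, 157 - 5Q = 64 + 1.5Q so Q* = 14.3077 and P* = 85.4615.
With the tax, buyers' net willingness to pay falls by 21: (157 - 21) - 5Q = 64 + 1.5Q, so Q_t = 11.0769. Buyers pay P_b = 101.6154; sellers receive P_s = P_b - 21 = 80.6154.
Deadweight loss is the triangle between the curves from Q_t to Q*: (1/2)(14.3077 - 11.0769)(21) = 33.9231.

33.92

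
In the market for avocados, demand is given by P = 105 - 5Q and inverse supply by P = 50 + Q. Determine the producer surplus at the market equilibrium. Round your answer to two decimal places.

42.01

Equilibrium: 105 - 5Q = 50 + Q, so Q* = 9.1667 and P* = 59.1667.
PS is the area between P* and the supply curve from 0 to Q*: (1/2)(9.1667)(9.1667) = 42.0139.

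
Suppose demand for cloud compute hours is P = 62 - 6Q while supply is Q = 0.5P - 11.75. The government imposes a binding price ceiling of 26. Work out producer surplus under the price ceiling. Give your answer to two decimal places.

Rewriting supply in inverse form: P = 23.5 + 2Q.
Without the control, 62 - 6Q = 23.5 + 2Q so Q* = 4.8125 and P* = 33.125.
At the ceiling price 26, quantity supplied is (26 - 23.5)/2 = 1.25; supply is the short side, so Q = 1.25 trades at P = 26.
PS is the triangle above supply below 26: (1/2)(1.25)(26 - 23.5) = 1.5625.

1.56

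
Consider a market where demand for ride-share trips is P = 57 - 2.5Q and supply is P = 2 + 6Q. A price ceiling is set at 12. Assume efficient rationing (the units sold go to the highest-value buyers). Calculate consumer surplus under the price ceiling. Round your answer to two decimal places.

Free-market equilibrium: 57 - 2.5Q = 2 + 6Q gives Q* = 6.4706, P* = 40.8235.
At the ceiling price 12, quantity supplied is (12 - 2)/6 = 1.6667; supply is the short side, so Q = 1.6667 trades at P = 12.
The demand price at Q = 1.6667 is 52.8333. CS is the trapezoid between demand and 12 over [0, 1.6667]: (1/2)[(57 - 12) + (52.8333 - 12)](1.6667) = 71.5278.

71.53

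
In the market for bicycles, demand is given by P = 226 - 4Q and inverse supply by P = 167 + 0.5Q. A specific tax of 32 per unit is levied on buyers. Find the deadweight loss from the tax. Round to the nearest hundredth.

113.78

Pre-tax equilibrium: 226 - 4Q = 167 + 0.5Q gives Q* = 13.1111, P* = 173.5556.
A tax on buyers shifts demand down by 32: (226 - 32) - 4Q = 167 + 0.5Q, so Q_t = 6. Buyers pay P_b = 202; sellers receive P_s = P_b - 32 = 170.
The welfare triangle lost has base Q* - Q_t = 7.1111 and height t = 32, so DWL = (1/2)(7.1111)(32) = 113.7778.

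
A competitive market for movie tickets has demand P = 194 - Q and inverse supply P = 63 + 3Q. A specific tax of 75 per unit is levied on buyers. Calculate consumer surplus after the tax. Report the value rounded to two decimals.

98.00

Pre-tax equilibrium: 194 - Q = 63 + 3Q gives Q* = 32.75, P* = 161.25.
With the tax, buyers' net willingness to pay falls by 75: (194 - 75) - Q = 63 + 3Q, so Q_t = 14. Buyers pay P_b = 180; sellers receive P_s = P_b - 75 = 105.
CS = (1/2)(Q_t)(194 - P_b) = (1/2)(14)(14) = 98.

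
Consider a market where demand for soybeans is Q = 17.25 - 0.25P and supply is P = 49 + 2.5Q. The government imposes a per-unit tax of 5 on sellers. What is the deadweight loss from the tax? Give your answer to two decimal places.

1.92

Rewriting demand in inverse form: P = 69 - 4Q.
Without the tax, 69 - 4Q = 49 + 2.5Q so Q* = 3.0769 and P* = 56.6923.
A tax on sellers shifts supply up by 5: 69 - 4Q = 49 + 2.5Q + 5, so Q_t = 2.3077. Buyers pay P_b = 59.7692; sellers receive P_s = P_b - 5 = 54.7692.
Deadweight loss is the triangle between the curves from Q_t to Q*: (1/2)(3.0769 - 2.3077)(5) = 1.9231.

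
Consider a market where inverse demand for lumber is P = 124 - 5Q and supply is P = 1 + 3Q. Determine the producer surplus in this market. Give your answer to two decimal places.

354.59

Equilibrium: 124 - 5Q = 1 + 3Q, so Q* = 15.375 and P* = 47.125.
The supply curve's price intercept is 1, so PS = (1/2)(Q*)(P* - 1) = (1/2)(15.375)(46.125) = 354.5859.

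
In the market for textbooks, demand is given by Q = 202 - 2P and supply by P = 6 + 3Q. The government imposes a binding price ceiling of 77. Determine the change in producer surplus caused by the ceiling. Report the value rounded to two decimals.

Rewriting demand in inverse form: P = 101 - 0.5Q.
Without the control, 101 - 0.5Q = 6 + 3Q so Q* = 27.1429 and P* = 87.4286.
At the ceiling price 77, quantity supplied is (77 - 6)/3 = 23.6667; supply is the short side, so Q = 23.6667 trades at P = 77.
PS goes from (1/2)(27.1429)(81.4286) = 1105.102 to 840.1667 (computed as (77 - 6)(23.6667) - (1/2)(3)(23.6667)^2), a change of -264.9354.

-264.94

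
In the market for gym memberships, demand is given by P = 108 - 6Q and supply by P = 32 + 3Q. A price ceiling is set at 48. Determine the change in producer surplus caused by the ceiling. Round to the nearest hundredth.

Without the control, 108 - 6Q = 32 + 3Q so Q* = 8.4444 and P* = 57.3333.
At the ceiling price 48, quantity supplied is (48 - 32)/3 = 5.3333; supply is the short side, so Q = 5.3333 trades at P = 48.
PS goes from (1/2)(8.4444)(25.3333) = 106.963 to 42.6667 (computed as (48 - 32)(5.3333) - (1/2)(3)(5.3333)^2), a change of -64.2963.

-64.30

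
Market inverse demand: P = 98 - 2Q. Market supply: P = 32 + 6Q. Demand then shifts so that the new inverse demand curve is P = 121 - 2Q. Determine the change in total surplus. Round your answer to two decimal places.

Initial equilibrium: Q_0 = 8.25, P_0 = 81.5; CS_0 = (1/2)(8.25)(16.5) = 68.0625, PS_0 = (1/2)(8.25)(49.5) = 204.1875.
New equilibrium: 121 - 2Q = 32 + 6Q gives Q_1 = 11.125, P_1 = 98.75; CS_1 = 123.7656, PS_1 = 371.2969.
Change in total surplus = (123.7656 + 371.2969) - (68.0625 + 204.1875) = 222.8125.

222.81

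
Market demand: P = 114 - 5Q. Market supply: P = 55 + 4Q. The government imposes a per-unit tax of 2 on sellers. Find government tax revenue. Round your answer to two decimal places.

12.67

Without the tax, 114 - 5Q = 55 + 4Q so Q* = 6.5556 and P* = 81.2222.
A tax on sellers shifts supply up by 2: 114 - 5Q = 55 + 4Q + 2, so Q_t = 6.3333. Buyers pay P_b = 82.3333; sellers receive P_s = P_b - 2 = 80.3333.
Revenue is the tax times quantity traded: 2 x 6.3333 = 12.6667.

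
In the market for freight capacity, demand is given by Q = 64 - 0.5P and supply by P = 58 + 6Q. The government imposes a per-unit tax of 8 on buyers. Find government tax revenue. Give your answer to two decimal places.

Rewriting demand in inverse form: P = 128 - 2Q.
Pre-tax equilibrium: 128 - 2Q = 58 + 6Q gives Q* = 8.75, P* = 110.5.
A tax on buyers shifts demand down by 8: (128 - 8) - 2Q = 58 + 6Q, so Q_t = 7.75. Buyers pay P_b = 112.5; sellers receive P_s = P_b - 8 = 104.5.
Revenue is the tax times quantity traded: 8 x 7.75 = 62.

62.00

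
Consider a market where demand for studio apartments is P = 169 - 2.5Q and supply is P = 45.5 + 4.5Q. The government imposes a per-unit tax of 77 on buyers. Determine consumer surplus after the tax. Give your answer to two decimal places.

Pre-tax equilibrium: 169 - 2.5Q = 45.5 + 4.5Q gives Q* = 17.6429, P* = 124.8929.
A tax on buyers shifts demand down by 77: (169 - 77) - 2.5Q = 45.5 + 4.5Q, so Q_t = 6.6429. Buyers pay P_b = 152.3929; sellers receive P_s = P_b - 77 = 75.3929.
Consumer surplus is the triangle under demand above P_b: (1/2)(6.6429)(169 - 152.3929) = 55.1594.

55.16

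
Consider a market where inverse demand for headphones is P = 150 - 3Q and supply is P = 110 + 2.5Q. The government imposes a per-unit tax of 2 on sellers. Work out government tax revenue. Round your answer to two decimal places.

13.82

Without the tax, 150 - 3Q = 110 + 2.5Q so Q* = 7.2727 and P* = 128.1818.
With the tax, sellers need 2 more per unit: 150 - 3Q = 110 + 2.5Q + 2, so Q_t = 6.9091. Buyers pay P_b = 129.2727; sellers receive P_s = P_b - 2 = 127.2727.
Tax revenue = t x Q_t = 2 x 6.9091 = 13.8182.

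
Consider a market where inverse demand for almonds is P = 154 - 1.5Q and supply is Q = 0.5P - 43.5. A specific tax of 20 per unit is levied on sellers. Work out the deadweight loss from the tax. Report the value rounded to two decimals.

Rewriting supply in inverse form: P = 87 + 2Q.
Without the tax, 154 - 1.5Q = 87 + 2Q so Q* = 19.1429 and P* = 125.2857.
A tax on sellers shifts supply up by 20: 154 - 1.5Q = 87 + 2Q + 20, so Q_t = 13.4286. Buyers pay P_b = 133.8571; sellers receive P_s = P_b - 20 = 113.8571.
The welfare triangle lost has base Q* - Q_t = 5.7143 and height t = 20, so DWL = (1/2)(5.7143)(20) = 57.1429.

57.14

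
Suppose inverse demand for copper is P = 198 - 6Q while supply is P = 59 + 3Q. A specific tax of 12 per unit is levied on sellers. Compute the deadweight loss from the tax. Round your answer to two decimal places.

Without the tax, 198 - 6Q = 59 + 3Q so Q* = 15.4444 and P* = 105.3333.
With the tax, sellers need 12 more per unit: 198 - 6Q = 59 + 3Q + 12, so Q_t = 14.1111. Buyers pay P_b = 113.3333; sellers receive P_s = P_b - 12 = 101.3333.
Deadweight loss is the triangle between the curves from Q_t to Q*: (1/2)(15.4444 - 14.1111)(12) = 8.

8.00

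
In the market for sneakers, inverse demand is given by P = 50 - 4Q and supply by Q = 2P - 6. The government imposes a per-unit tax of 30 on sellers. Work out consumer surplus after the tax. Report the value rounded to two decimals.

Rewriting supply in inverse form: P = 3 + 0.5Q.
Pre-tax equilibrium: 50 - 4Q = 3 + 0.5Q gives Q* = 10.4444, P* = 8.2222.
With the tax, sellers need 30 more per unit: 50 - 4Q = 3 + 0.5Q + 30, so Q_t = 3.7778. Buyers pay P_b = 34.8889; sellers receive P_s = P_b - 30 = 4.8889.
CS = (1/2)(Q_t)(50 - P_b) = (1/2)(3.7778)(15.1111) = 28.5432.

28.54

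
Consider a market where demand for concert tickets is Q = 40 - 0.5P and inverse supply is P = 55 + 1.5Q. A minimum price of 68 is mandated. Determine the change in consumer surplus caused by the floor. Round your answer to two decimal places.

Rewriting demand in inverse form: P = 80 - 2Q.
Without the control, 80 - 2Q = 55 + 1.5Q so Q* = 7.1429 and P* = 65.7143.
At the floor price 68, quantity demanded is (80 - 68)/2 = 6; demand is the short side, so Q = 6 trades at P = 68.
CS goes from (1/2)(7.1429)(14.2857) = 51.0204 to 36 (computed as (80 - 68)(6) - (1/2)(2)(6)^2), a change of -15.0204.

-15.02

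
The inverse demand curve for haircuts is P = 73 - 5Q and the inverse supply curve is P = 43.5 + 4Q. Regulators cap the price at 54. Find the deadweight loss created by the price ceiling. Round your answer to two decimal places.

Free-market equilibrium: 73 - 5Q = 43.5 + 4Q gives Q* = 3.2778, P* = 56.6111.
At the ceiling price 54, quantity supplied is (54 - 43.5)/4 = 2.625; supply is the short side, so Q = 2.625 trades at P = 54.
The lost-trades triangle has base Q* - 2.625 = 0.6528 and height equal to the gap between the curves at Q = 2.625, which is 59.875 - 54 = 5.875. DWL = (1/2)(0.6528)(5.875) = 1.9175.

1.92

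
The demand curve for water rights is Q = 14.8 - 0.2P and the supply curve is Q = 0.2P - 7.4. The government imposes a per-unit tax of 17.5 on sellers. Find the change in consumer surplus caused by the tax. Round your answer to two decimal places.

-24.72

Rewriting demand in inverse form: P = 74 - 5Q.
Rewriting supply in inverse form: P = 37 + 5Q.
Pre-tax equilibrium: 74 - 5Q = 37 + 5Q gives Q* = 3.7, P* = 55.5.
A tax on sellers shifts supply up by 17.5: 74 - 5Q = 37 + 5Q + 17.5, so Q_t = 1.95. Buyers pay P_b = 64.25; sellers receive P_s = P_b - 17.5 = 46.75.
Consumers lose the trapezoid between P* and P_b out to Q_t plus the triangle from Q_t to Q*: change in CS = 9.5062 - 34.225 = -24.7188.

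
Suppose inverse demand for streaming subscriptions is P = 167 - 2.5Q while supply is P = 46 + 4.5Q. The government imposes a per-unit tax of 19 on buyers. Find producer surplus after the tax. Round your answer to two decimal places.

Without the tax, 167 - 2.5Q = 46 + 4.5Q so Q* = 17.2857 and P* = 123.7857.
A tax on buyers shifts demand down by 19: (167 - 19) - 2.5Q = 46 + 4.5Q, so Q_t = 14.5714. Buyers pay P_b = 130.5714; sellers receive P_s = P_b - 19 = 111.5714.
PS = (1/2)(Q_t)(P_s - 46) = (1/2)(14.5714)(65.5714) = 477.7347.

477.73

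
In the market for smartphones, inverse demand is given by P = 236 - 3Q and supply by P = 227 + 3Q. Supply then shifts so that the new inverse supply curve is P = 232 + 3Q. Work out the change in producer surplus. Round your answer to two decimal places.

Initial equilibrium: Q_0 = 1.5, P_0 = 231.5; CS_0 = (1/2)(1.5)(4.5) = 3.375, PS_0 = (1/2)(1.5)(4.5) = 3.375.
New equilibrium: 236 - 3Q = 232 + 3Q gives Q_1 = 0.6667, P_1 = 234; CS_1 = 0.6667, PS_1 = 0.6667.
Change in producer surplus = 0.6667 - 3.375 = -2.7083.

-2.71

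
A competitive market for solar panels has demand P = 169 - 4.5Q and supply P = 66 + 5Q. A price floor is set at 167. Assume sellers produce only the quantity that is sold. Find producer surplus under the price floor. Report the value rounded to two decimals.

Free-market equilibrium: 169 - 4.5Q = 66 + 5Q gives Q* = 10.8421, P* = 120.2105.
At the floor price 167, quantity demanded is (169 - 167)/4.5 = 0.4444; demand is the short side, so Q = 0.4444 trades at P = 167.
The supply price at Q = 0.4444 is 68.2222. PS is the trapezoid between 167 and supply over [0, 0.4444]: (1/2)[(167 - 66) + (167 - 68.2222)](0.4444) = 44.3951.

44.40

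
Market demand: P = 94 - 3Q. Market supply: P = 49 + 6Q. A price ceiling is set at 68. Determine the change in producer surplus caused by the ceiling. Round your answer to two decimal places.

-44.92

Without the control, 94 - 3Q = 49 + 6Q so Q* = 5 and P* = 79.
At P = 68, sellers supply (68 - 49)/6 = 3.1667 while buyers want more, so the quantity traded is 3.1667 at price 68.
PS goes from (1/2)(5)(30) = 75 to 30.0833 (computed as (68 - 49)(3.1667) - (1/2)(6)(3.1667)^2), a change of -44.9167.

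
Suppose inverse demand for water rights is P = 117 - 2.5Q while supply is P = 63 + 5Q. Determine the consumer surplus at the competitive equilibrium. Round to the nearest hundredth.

64.80

Equilibrium: 117 - 2.5Q = 63 + 5Q, so Q* = 7.2 and P* = 99.
CS is the area between the demand curve and P* from 0 to Q*: (1/2)(7.2)(18) = 64.8.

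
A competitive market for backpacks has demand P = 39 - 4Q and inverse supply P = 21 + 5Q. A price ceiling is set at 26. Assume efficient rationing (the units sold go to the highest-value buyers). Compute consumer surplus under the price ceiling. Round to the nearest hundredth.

Without the control, 39 - 4Q = 21 + 5Q so Q* = 2 and P* = 31.
At the ceiling price 26, quantity supplied is (26 - 21)/5 = 1; supply is the short side, so Q = 1 trades at P = 26.
The demand price at Q = 1 is 35. CS is the trapezoid between demand and 26 over [0, 1]: (1/2)[(39 - 26) + (35 - 26)](1) = 11.

11.00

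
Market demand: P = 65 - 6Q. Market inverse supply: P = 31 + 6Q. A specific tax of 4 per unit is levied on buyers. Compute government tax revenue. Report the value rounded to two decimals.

10.00

Pre-tax equilibrium: 65 - 6Q = 31 + 6Q gives Q* = 2.8333, P* = 48.
A tax on buyers shifts demand down by 4: (65 - 4) - 6Q = 31 + 6Q, so Q_t = 2.5. Buyers pay P_b = 50; sellers receive P_s = P_b - 4 = 46.
Tax revenue = t x Q_t = 4 x 2.5 = 10.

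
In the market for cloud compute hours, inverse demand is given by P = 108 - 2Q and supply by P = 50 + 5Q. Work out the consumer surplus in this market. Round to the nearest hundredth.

68.65

Set 108 - 2Q = 50 + 5Q, which gives 58 = 7Q, so Q* = 8.2857 and P* = 108 - 2(8.2857) = 91.4286.
Consumer surplus is the triangle under demand above P*: (1/2)(8.2857)(108 - 91.4286) = (1/2)(8.2857)(16.5714) = 68.6531.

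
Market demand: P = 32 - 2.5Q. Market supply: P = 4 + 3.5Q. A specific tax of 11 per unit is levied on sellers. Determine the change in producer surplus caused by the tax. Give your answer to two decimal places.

-24.06

Pre-tax equilibrium: 32 - 2.5Q = 4 + 3.5Q gives Q* = 4.6667, P* = 20.3333.
With the tax, sellers need 11 more per unit: 32 - 2.5Q = 4 + 3.5Q + 11, so Q_t = 2.8333. Buyers pay P_b = 24.9167; sellers receive P_s = P_b - 11 = 13.9167.
PS falls from (1/2)(4.6667)(16.3333) = 38.1111 to (1/2)(2.8333)(9.9167) = 14.0486, a change of -24.0625.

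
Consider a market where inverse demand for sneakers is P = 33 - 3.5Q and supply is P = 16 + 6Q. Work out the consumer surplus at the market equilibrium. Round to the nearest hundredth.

Equilibrium: 33 - 3.5Q = 16 + 6Q, so Q* = 1.7895 and P* = 26.7368.
Consumer surplus is the triangle under demand above P*: (1/2)(1.7895)(33 - 26.7368) = (1/2)(1.7895)(6.2632) = 5.6039.

5.60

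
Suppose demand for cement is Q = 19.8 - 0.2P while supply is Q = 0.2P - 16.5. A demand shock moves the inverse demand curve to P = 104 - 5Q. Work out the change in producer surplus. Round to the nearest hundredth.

Rewriting demand in inverse form: P = 99 - 5Q.
Rewriting supply in inverse form: P = 82.5 + 5Q.
Initial equilibrium: Q_0 = 1.65, P_0 = 90.75; CS_0 = (1/2)(1.65)(8.25) = 6.8063, PS_0 = (1/2)(1.65)(8.25) = 6.8063.
New equilibrium: 104 - 5Q = 82.5 + 5Q gives Q_1 = 2.15, P_1 = 93.25; CS_1 = 11.5563, PS_1 = 11.5563.
Change in producer surplus = 11.5563 - 6.8063 = 4.75.

4.75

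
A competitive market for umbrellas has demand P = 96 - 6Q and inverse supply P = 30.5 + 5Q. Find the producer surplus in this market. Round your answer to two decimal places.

88.64

Equilibrium: 96 - 6Q = 30.5 + 5Q, so Q* = 5.9545 and P* = 60.2727.
The supply curve's price intercept is 30.5, so PS = (1/2)(Q*)(P* - 30.5) = (1/2)(5.9545)(29.7727) = 88.6415.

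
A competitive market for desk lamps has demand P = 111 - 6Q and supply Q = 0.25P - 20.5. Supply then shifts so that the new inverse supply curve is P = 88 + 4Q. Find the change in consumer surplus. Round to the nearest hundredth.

Rewriting supply in inverse form: P = 82 + 4Q.
Initial equilibrium: Q_0 = 2.9, P_0 = 93.6; CS_0 = (1/2)(2.9)(17.4) = 25.23, PS_0 = (1/2)(2.9)(11.6) = 16.82.
New equilibrium: 111 - 6Q = 88 + 4Q gives Q_1 = 2.3, P_1 = 97.2; CS_1 = 15.87, PS_1 = 10.58.
Change in consumer surplus = 15.87 - 25.23 = -9.36.

-9.36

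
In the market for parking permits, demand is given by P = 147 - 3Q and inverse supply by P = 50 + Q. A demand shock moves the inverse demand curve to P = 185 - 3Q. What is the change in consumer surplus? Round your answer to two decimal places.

Initial equilibrium: Q_0 = 24.25, P_0 = 74.25; CS_0 = (1/2)(24.25)(72.75) = 882.0938, PS_0 = (1/2)(24.25)(24.25) = 294.0312.
New equilibrium: 185 - 3Q = 50 + Q gives Q_1 = 33.75, P_1 = 83.75; CS_1 = 1708.5938, PS_1 = 569.5312.
Change in consumer surplus = 1708.5938 - 882.0938 = 826.5.

826.50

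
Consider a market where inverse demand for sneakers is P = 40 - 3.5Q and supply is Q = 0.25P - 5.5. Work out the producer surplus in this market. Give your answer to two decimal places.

Rewriting supply in inverse form: P = 22 + 4Q.
Equilibrium: 40 - 3.5Q = 22 + 4Q, so Q* = 2.4 and P* = 31.6.
Producer surplus is the triangle above supply below P*: (1/2)(2.4)(31.6 - 22) = (1/2)(2.4)(9.6) = 11.52.

11.52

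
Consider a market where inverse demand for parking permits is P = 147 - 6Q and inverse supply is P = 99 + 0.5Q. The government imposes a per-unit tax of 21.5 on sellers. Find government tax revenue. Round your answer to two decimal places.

Without the tax, 147 - 6Q = 99 + 0.5Q so Q* = 7.3846 and P* = 102.6923.
A tax on sellers shifts supply up by 21.5: 147 - 6Q = 99 + 0.5Q + 21.5, so Q_t = 4.0769. Buyers pay P_b = 122.5385; sellers receive P_s = P_b - 21.5 = 101.0385.
Revenue is the tax times quantity traded: 21.5 x 4.0769 = 87.6538.

87.65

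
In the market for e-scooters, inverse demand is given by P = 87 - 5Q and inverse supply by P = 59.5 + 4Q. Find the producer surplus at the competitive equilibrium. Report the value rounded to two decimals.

18.67

Set 87 - 5Q = 59.5 + 4Q, which gives 27.5 = 9Q, so Q* = 3.0556 and P* = 87 - 5(3.0556) = 71.7222.
The supply curve's price intercept is 59.5, so PS = (1/2)(Q*)(P* - 59.5) = (1/2)(3.0556)(12.2222) = 18.6728.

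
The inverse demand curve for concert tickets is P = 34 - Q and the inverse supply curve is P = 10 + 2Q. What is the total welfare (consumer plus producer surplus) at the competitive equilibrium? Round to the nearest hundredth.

Set 34 - Q = 10 + 2Q, which gives 24 = 3Q, so Q* = 8 and P* = 34 - (8) = 26.
Total surplus is the full triangle between the curves from 0 to Q*: (1/2)(8)(34 - 10) = 96.

96.00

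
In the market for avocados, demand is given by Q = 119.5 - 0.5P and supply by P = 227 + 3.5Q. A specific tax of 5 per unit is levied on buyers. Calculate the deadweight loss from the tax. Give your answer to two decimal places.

2.27

Rewriting demand in inverse form: P = 239 - 2Q.
Pre-tax equilibrium: 239 - 2Q = 227 + 3.5Q gives Q* = 2.1818, P* = 234.6364.
A tax on buyers shifts demand down by 5: (239 - 5) - 2Q = 227 + 3.5Q, so Q_t = 1.2727. Buyers pay P_b = 236.4545; sellers receive P_s = P_b - 5 = 231.4545.
The welfare triangle lost has base Q* - Q_t = 0.9091 and height t = 5, so DWL = (1/2)(0.9091)(5) = 2.2727.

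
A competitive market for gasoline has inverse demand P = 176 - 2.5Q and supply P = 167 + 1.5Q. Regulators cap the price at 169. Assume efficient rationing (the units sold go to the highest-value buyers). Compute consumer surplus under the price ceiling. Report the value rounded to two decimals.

Free-market equilibrium: 176 - 2.5Q = 167 + 1.5Q gives Q* = 2.25, P* = 170.375.
At the ceiling price 169, quantity supplied is (169 - 167)/1.5 = 1.3333; supply is the short side, so Q = 1.3333 trades at P = 169.
The demand price at Q = 1.3333 is 172.6667. CS is the trapezoid between demand and 169 over [0, 1.3333]: (1/2)[(176 - 169) + (172.6667 - 169)](1.3333) = 7.1111.

7.11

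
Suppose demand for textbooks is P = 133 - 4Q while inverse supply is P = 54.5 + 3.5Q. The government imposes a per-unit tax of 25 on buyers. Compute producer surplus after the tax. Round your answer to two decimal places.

Without the tax, 133 - 4Q = 54.5 + 3.5Q so Q* = 10.4667 and P* = 91.1333.
With the tax, buyers' net willingness to pay falls by 25: (133 - 25) - 4Q = 54.5 + 3.5Q, so Q_t = 7.1333. Buyers pay P_b = 104.4667; sellers receive P_s = P_b - 25 = 79.4667.
Producer surplus is the triangle above supply below P_s: (1/2)(7.1333)(79.4667 - 54.5) = 89.0478.

89.05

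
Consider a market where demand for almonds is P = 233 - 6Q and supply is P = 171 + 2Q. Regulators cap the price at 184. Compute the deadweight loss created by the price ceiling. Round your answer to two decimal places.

Free-market equilibrium: 233 - 6Q = 171 + 2Q gives Q* = 7.75, P* = 186.5.
At the ceiling price 184, quantity supplied is (184 - 171)/2 = 6.5; supply is the short side, so Q = 6.5 trades at P = 184.
The lost-trades triangle has base Q* - 6.5 = 1.25 and height equal to the gap between the curves at Q = 6.5, which is 194 - 184 = 10. DWL = (1/2)(1.25)(10) = 6.25.

6.25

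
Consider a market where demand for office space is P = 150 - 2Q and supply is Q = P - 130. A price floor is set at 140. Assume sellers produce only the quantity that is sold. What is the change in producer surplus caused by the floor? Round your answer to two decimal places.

Rewriting supply in inverse form: P = 130 + Q.
Without the control, 150 - 2Q = 130 + Q so Q* = 6.6667 and P* = 136.6667.
At the floor price 140, quantity demanded is (150 - 140)/2 = 5; demand is the short side, so Q = 5 trades at P = 140.
PS goes from (1/2)(6.6667)(6.6667) = 22.2222 to 37.5 (computed as (140 - 130)(5) - (1/2)(1)(5)^2), a change of 15.2778.

15.28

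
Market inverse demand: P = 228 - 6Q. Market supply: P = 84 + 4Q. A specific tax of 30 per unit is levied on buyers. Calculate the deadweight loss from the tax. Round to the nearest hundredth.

45.00

Pre-tax equilibrium: 228 - 6Q = 84 + 4Q gives Q* = 14.4, P* = 141.6.
With the tax, buyers' net willingness to pay falls by 30: (228 - 30) - 6Q = 84 + 4Q, so Q_t = 11.4. Buyers pay P_b = 159.6; sellers receive P_s = P_b - 30 = 129.6.
Deadweight loss is the triangle between the curves from Q_t to Q*: (1/2)(14.4 - 11.4)(30) = 45.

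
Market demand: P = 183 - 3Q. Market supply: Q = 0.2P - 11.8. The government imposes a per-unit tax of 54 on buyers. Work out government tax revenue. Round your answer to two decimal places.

Rewriting supply in inverse form: P = 59 + 5Q.
Without the tax, 183 - 3Q = 59 + 5Q so Q* = 15.5 and P* = 136.5.
With the tax, buyers' net willingness to pay falls by 54: (183 - 54) - 3Q = 59 + 5Q, so Q_t = 8.75. Buyers pay P_b = 156.75; sellers receive P_s = P_b - 54 = 102.75.
Revenue is the tax times quantity traded: 54 x 8.75 = 472.5.

472.50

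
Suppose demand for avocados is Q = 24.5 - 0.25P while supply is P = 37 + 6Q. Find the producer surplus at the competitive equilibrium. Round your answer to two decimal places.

111.63

Rewriting demand in inverse form: P = 98 - 4Q.
Setting demand equal to supply, 61 = 10Q, so Q* = 6.1 and P* = 73.6.
PS is the area between P* and the supply curve from 0 to Q*: (1/2)(6.1)(36.6) = 111.63.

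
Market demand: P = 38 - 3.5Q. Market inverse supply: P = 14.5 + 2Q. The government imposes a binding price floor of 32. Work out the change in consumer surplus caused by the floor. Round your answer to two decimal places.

-26.81

Without the control, 38 - 3.5Q = 14.5 + 2Q so Q* = 4.2727 and P* = 23.0455.
At P = 32, buyers demand (38 - 32)/3.5 = 1.7143 while sellers would supply more, so the quantity traded is 1.7143 at price 32.
CS goes from (1/2)(4.2727)(14.9545) = 31.9483 to 5.1429 (computed as (38 - 32)(1.7143) - (1/2)(3.5)(1.7143)^2), a change of -26.8055.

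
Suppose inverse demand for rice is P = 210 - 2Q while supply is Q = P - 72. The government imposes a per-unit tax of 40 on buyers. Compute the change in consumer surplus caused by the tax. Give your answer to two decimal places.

Rewriting supply in inverse form: P = 72 + Q.
Pre-tax equilibrium: 210 - 2Q = 72 + Q gives Q* = 46, P* = 118.
A tax on buyers shifts demand down by 40: (210 - 40) - 2Q = 72 + Q, so Q_t = 32.6667. Buyers pay P_b = 144.6667; sellers receive P_s = P_b - 40 = 104.6667.
CS falls from (1/2)(46)(92) = 2116 to (1/2)(32.6667)(65.3333) = 1067.1111, a change of -1048.8889.

-1048.89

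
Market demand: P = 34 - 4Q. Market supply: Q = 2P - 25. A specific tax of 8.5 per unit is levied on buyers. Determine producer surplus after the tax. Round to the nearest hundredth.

Rewriting supply in inverse form: P = 12.5 + 0.5Q.
Without the tax, 34 - 4Q = 12.5 + 0.5Q so Q* = 4.7778 and P* = 14.8889.
A tax on buyers shifts demand down by 8.5: (34 - 8.5) - 4Q = 12.5 + 0.5Q, so Q_t = 2.8889. Buyers pay P_b = 22.4444; sellers receive P_s = P_b - 8.5 = 13.9444.
PS = (1/2)(Q_t)(P_s - 12.5) = (1/2)(2.8889)(1.4444) = 2.0864.

2.09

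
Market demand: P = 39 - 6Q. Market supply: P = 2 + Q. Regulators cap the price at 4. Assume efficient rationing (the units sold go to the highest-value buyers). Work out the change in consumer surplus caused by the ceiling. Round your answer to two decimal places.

-25.82

Free-market equilibrium: 39 - 6Q = 2 + Q gives Q* = 5.2857, P* = 7.2857.
At the ceiling price 4, quantity supplied is (4 - 2)/1 = 2; supply is the short side, so Q = 2 trades at P = 4.
CS goes from (1/2)(5.2857)(31.7143) = 83.8163 to 58 (computed as (39 - 4)(2) - (1/2)(6)(2)^2), a change of -25.8163.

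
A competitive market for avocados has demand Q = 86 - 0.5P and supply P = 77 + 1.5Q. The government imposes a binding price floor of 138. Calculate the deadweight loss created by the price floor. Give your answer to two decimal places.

Rewriting demand in inverse form: P = 172 - 2Q.
Without the control, 172 - 2Q = 77 + 1.5Q so Q* = 27.1429 and P* = 117.7143.
At the floor price 138, quantity demanded is (172 - 138)/2 = 17; demand is the short side, so Q = 17 trades at P = 138.
At Q = 17 the demand price is 138 and the supply price is 102.5. Deadweight loss is the triangle between the curves from 17 to 27.1429: (1/2)(138 - 102.5)(27.1429 - 17) = 180.0357.

180.04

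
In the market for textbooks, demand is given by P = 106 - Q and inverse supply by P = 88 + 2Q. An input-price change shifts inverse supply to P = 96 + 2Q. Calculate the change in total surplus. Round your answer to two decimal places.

-37.33

Initial equilibrium: Q_0 = 6, P_0 = 100; CS_0 = (1/2)(6)(6) = 18, PS_0 = (1/2)(6)(12) = 36.
New equilibrium: 106 - Q = 96 + 2Q gives Q_1 = 3.3333, P_1 = 102.6667; CS_1 = 5.5556, PS_1 = 11.1111.
Change in total surplus = (5.5556 + 11.1111) - (18 + 36) = -37.3333.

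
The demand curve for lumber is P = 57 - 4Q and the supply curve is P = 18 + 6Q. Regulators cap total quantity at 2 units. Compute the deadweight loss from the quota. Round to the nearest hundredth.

18.05

Without the quota, 57 - 4Q = 18 + 6Q gives Q* = 3.9.
At Q = 2 the demand price is 57 - 4(2) = 49 and the supply price is 18 + 6(2) = 30.
DWL = (1/2)(gap between curves at 2) x (Q* - 2) = (1/2)(19)(1.9) = 18.05.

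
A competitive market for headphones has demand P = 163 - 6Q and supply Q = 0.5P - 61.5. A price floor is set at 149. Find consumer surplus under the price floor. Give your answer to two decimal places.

Rewriting supply in inverse form: P = 123 + 2Q.
Without the control, 163 - 6Q = 123 + 2Q so Q* = 5 and P* = 133.
At the floor price 149, quantity demanded is (163 - 149)/6 = 2.3333; demand is the short side, so Q = 2.3333 trades at P = 149.
CS is the triangle under demand above 149: (1/2)(2.3333)(163 - 149) = 16.3333.

16.33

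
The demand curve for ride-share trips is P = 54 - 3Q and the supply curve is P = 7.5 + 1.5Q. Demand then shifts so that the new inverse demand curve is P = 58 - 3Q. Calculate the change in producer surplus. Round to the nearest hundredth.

Initial equilibrium: Q_0 = 10.3333, P_0 = 23; CS_0 = (1/2)(10.3333)(31) = 160.1667, PS_0 = (1/2)(10.3333)(15.5) = 80.0833.
New equilibrium: 58 - 3Q = 7.5 + 1.5Q gives Q_1 = 11.2222, P_1 = 24.3333; CS_1 = 188.9074, PS_1 = 94.4537.
Change in producer surplus = 94.4537 - 80.0833 = 14.3704.

14.37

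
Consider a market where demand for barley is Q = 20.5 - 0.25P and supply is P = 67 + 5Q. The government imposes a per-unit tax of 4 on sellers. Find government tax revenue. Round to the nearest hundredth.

4.89

Rewriting demand in inverse form: P = 82 - 4Q.
Without the tax, 82 - 4Q = 67 + 5Q so Q* = 1.6667 and P* = 75.3333.
A tax on sellers shifts supply up by 4: 82 - 4Q = 67 + 5Q + 4, so Q_t = 1.2222. Buyers pay P_b = 77.1111; sellers receive P_s = P_b - 4 = 73.1111.
Tax revenue = t x Q_t = 4 x 1.2222 = 4.8889.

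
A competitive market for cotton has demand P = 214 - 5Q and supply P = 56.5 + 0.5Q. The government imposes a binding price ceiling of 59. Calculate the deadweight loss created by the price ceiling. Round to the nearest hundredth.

Without the control, 214 - 5Q = 56.5 + 0.5Q so Q* = 28.6364 and P* = 70.8182.
At P = 59, sellers supply (59 - 56.5)/0.5 = 5 while buyers want more, so the quantity traded is 5 at price 59.
At Q = 5 the demand price is 189 and the supply price is 59. Deadweight loss is the triangle between the curves from 5 to 28.6364: (1/2)(189 - 59)(28.6364 - 5) = 1536.3636.

1536.36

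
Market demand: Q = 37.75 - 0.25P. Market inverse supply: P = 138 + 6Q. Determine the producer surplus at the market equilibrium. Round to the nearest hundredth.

Rewriting demand in inverse form: P = 151 - 4Q.
Setting demand equal to supply, 13 = 10Q, so Q* = 1.3 and P* = 145.8.
PS is the area between P* and the supply curve from 0 to Q*: (1/2)(1.3)(7.8) = 5.07.

5.07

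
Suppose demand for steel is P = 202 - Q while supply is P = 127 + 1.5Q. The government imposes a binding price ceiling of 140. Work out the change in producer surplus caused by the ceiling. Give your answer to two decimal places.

-618.67

Without the control, 202 - Q = 127 + 1.5Q so Q* = 30 and P* = 172.
At the ceiling price 140, quantity supplied is (140 - 127)/1.5 = 8.6667; supply is the short side, so Q = 8.6667 trades at P = 140.
PS goes from (1/2)(30)(45) = 675 to 56.3333 (computed as (140 - 127)(8.6667) - (1/2)(1.5)(8.6667)^2), a change of -618.6667.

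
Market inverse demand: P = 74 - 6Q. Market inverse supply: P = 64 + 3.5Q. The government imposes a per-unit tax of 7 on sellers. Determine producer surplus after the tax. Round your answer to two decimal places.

Pre-tax equilibrium: 74 - 6Q = 64 + 3.5Q gives Q* = 1.0526, P* = 67.6842.
A tax on sellers shifts supply up by 7: 74 - 6Q = 64 + 3.5Q + 7, so Q_t = 0.3158. Buyers pay P_b = 72.1053; sellers receive P_s = P_b - 7 = 65.1053.
PS = (1/2)(Q_t)(P_s - 64) = (1/2)(0.3158)(1.1053) = 0.1745.

0.17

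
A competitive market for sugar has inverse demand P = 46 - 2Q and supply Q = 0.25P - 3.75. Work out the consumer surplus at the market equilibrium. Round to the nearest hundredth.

26.69

Rewriting supply in inverse form: P = 15 + 4Q.
Setting demand equal to supply, 31 = 6Q, so Q* = 5.1667 and P* = 35.6667.
CS is the area between the demand curve and P* from 0 to Q*: (1/2)(5.1667)(10.3333) = 26.6944.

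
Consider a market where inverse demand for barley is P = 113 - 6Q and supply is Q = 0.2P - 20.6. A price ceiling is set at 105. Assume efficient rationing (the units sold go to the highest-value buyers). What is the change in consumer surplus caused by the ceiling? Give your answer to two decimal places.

Rewriting supply in inverse form: P = 103 + 5Q.
Free-market equilibrium: 113 - 6Q = 103 + 5Q gives Q* = 0.9091, P* = 107.5455.
At the ceiling price 105, quantity supplied is (105 - 103)/5 = 0.4; supply is the short side, so Q = 0.4 trades at P = 105.
CS goes from (1/2)(0.9091)(5.4545) = 2.4793 to 2.72 (computed as (113 - 105)(0.4) - (1/2)(6)(0.4)^2), a change of 0.2407.

0.24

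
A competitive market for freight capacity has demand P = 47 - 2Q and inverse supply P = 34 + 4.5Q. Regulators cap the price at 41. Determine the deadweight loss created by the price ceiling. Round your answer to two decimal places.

Free-market equilibrium: 47 - 2Q = 34 + 4.5Q gives Q* = 2, P* = 43.
At P = 41, sellers supply (41 - 34)/4.5 = 1.5556 while buyers want more, so the quantity traded is 1.5556 at price 41.
At Q = 1.5556 the demand price is 43.8889 and the supply price is 41. Deadweight loss is the triangle between the curves from 1.5556 to 2: (1/2)(43.8889 - 41)(2 - 1.5556) = 0.642.

0.64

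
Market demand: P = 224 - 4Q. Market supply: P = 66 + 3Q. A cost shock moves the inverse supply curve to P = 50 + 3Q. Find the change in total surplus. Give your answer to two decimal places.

Initial equilibrium: Q_0 = 22.5714, P_0 = 133.7143; CS_0 = (1/2)(22.5714)(90.2857) = 1018.9388, PS_0 = (1/2)(22.5714)(67.7143) = 764.2041.
New equilibrium: 224 - 4Q = 50 + 3Q gives Q_1 = 24.8571, P_1 = 124.5714; CS_1 = 1235.7551, PS_1 = 926.8163.
Change in total surplus = (1235.7551 + 926.8163) - (1018.9388 + 764.2041) = 379.4286.

379.43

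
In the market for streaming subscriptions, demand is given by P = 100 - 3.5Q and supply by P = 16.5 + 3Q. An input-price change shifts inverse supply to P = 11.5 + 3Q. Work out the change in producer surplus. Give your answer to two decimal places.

Initial equilibrium: Q_0 = 12.8462, P_0 = 55.0385; CS_0 = (1/2)(12.8462)(44.9615) = 288.7914, PS_0 = (1/2)(12.8462)(38.5385) = 247.5355.
New equilibrium: 100 - 3.5Q = 11.5 + 3Q gives Q_1 = 13.6154, P_1 = 52.3462; CS_1 = 324.4127, PS_1 = 278.068.
Change in producer surplus = 278.068 - 247.5355 = 30.5325.

30.53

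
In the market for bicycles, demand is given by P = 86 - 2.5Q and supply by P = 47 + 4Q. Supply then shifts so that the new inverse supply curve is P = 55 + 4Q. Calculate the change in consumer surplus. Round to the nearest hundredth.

-16.57

Initial equilibrium: Q_0 = 6, P_0 = 71; CS_0 = (1/2)(6)(15) = 45, PS_0 = (1/2)(6)(24) = 72.
New equilibrium: 86 - 2.5Q = 55 + 4Q gives Q_1 = 4.7692, P_1 = 74.0769; CS_1 = 28.432, PS_1 = 45.4911.
Change in consumer surplus = 28.432 - 45 = -16.568.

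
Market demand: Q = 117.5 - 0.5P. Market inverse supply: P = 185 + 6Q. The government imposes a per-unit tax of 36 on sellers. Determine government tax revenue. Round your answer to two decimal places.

63.00

Rewriting demand in inverse form: P = 235 - 2Q.
Pre-tax equilibrium: 235 - 2Q = 185 + 6Q gives Q* = 6.25, P* = 222.5.
With the tax, sellers need 36 more per unit: 235 - 2Q = 185 + 6Q + 36, so Q_t = 1.75. Buyers pay P_b = 231.5; sellers receive P_s = P_b - 36 = 195.5.
Revenue is the tax times quantity traded: 36 x 1.75 = 63.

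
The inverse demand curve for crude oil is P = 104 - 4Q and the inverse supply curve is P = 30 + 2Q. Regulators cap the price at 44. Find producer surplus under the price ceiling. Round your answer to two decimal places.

Without the control, 104 - 4Q = 30 + 2Q so Q* = 12.3333 and P* = 54.6667.
At the ceiling price 44, quantity supplied is (44 - 30)/2 = 7; supply is the short side, so Q = 7 trades at P = 44.
PS is the triangle above supply below 44: (1/2)(7)(44 - 30) = 49.

49.00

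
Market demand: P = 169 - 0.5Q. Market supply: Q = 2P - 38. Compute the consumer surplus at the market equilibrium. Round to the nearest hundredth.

Rewriting supply in inverse form: P = 19 + 0.5Q.
Setting demand equal to supply, 150 = 1Q, so Q* = 150 and P* = 94.
Consumer surplus is the triangle under demand above P*: (1/2)(150)(169 - 94) = (1/2)(150)(75) = 5625.

5625.00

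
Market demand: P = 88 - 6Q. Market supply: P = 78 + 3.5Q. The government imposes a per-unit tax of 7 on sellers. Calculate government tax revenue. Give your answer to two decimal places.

2.21

Pre-tax equilibrium: 88 - 6Q = 78 + 3.5Q gives Q* = 1.0526, P* = 81.6842.
A tax on sellers shifts supply up by 7: 88 - 6Q = 78 + 3.5Q + 7, so Q_t = 0.3158. Buyers pay P_b = 86.1053; sellers receive P_s = P_b - 7 = 79.1053.
Revenue is the tax times quantity traded: 7 x 0.3158 = 2.2105.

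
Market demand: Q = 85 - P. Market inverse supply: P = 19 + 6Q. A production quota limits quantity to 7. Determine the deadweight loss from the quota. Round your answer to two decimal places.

Rewriting demand in inverse form: P = 85 - Q.
Without the quota, 85 - Q = 19 + 6Q gives Q* = 9.4286.
At Q = 7 the demand price is 85 - (7) = 78 and the supply price is 19 + 6(7) = 61.
Deadweight loss is the triangle between the curves from 7 to 9.4286: (1/2)(78 - 61)(9.4286 - 7) = 20.6429.

20.64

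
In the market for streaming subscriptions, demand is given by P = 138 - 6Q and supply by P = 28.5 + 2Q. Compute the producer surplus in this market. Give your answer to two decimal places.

187.35

Setting demand equal to supply, 109.5 = 8Q, so Q* = 13.6875 and P* = 55.875.
Producer surplus is the triangle above supply below P*: (1/2)(13.6875)(55.875 - 28.5) = (1/2)(13.6875)(27.375) = 187.3477.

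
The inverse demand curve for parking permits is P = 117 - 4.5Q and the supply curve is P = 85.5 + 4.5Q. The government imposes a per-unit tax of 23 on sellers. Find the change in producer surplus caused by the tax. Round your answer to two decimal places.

-25.56

Pre-tax equilibrium: 117 - 4.5Q = 85.5 + 4.5Q gives Q* = 3.5, P* = 101.25.
A tax on sellers shifts supply up by 23: 117 - 4.5Q = 85.5 + 4.5Q + 23, so Q_t = 0.9444. Buyers pay P_b = 112.75; sellers receive P_s = P_b - 23 = 89.75.
Producers lose the trapezoid between P_s and P* out to Q_t plus the triangle from Q_t to Q*: change in PS = 2.0069 - 27.5625 = -25.5556.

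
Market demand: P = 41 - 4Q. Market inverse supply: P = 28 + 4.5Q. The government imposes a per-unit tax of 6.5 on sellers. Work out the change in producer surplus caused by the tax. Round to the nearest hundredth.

Without the tax, 41 - 4Q = 28 + 4.5Q so Q* = 1.5294 and P* = 34.8824.
With the tax, sellers need 6.5 more per unit: 41 - 4Q = 28 + 4.5Q + 6.5, so Q_t = 0.7647. Buyers pay P_b = 37.9412; sellers receive P_s = P_b - 6.5 = 31.4412.
Producers lose the trapezoid between P_s and P* out to Q_t plus the triangle from Q_t to Q*: change in PS = 1.3157 - 5.263 = -3.9472.

-3.95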